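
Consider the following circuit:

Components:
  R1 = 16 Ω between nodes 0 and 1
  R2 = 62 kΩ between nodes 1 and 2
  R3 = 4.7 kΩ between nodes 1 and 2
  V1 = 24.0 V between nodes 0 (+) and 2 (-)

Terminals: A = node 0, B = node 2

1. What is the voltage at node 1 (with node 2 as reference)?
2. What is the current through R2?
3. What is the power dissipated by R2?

Nodal analysis, taking node 2 as the 0 V reference.
Source V1 fixes V_0 = 24 V.
KCL at each unknown node (sum of currents leaving = 0; resistances in Ω):
  Node 1: (V_1 - 24)/16 + (V_1 - 0)/62000 + (V_1 - 0)/4700 = 0
Collecting terms: 0.06273 × V_1 = 1.5  =>  V_1 = 23.91 V
Part 1:
  Read off the nodal solution: V_1 = 23.91 V
Part 2:
  I_R2 = (V_1 - V_2)/R2 = (23.91 - 0)/62000 = 0.0003857 A
  Magnitude: I_R2 = 0.0003857 A
Part 3:
  I_R2 = (V_1 - V_2)/R2 = (23.91 - 0)/62000 = 0.0003857 A
  P_R2 = I_R2² × R2 = (0.0003857)² × 62000 = 0.009223 W

Final answers:
1. V_1 = 23.91 V
2. I_R2 = 0.0003857 A
3. P_R2 = 0.009223 W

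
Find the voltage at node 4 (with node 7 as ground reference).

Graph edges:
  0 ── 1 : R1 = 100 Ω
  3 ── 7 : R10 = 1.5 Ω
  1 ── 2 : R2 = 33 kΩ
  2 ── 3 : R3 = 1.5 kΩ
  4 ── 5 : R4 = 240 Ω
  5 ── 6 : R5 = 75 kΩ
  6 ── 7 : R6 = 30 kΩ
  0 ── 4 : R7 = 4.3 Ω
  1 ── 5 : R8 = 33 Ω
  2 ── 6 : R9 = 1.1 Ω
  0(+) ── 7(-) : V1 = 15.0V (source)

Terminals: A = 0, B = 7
Nodal analysis, taking node 7 as the 0 V reference.
Source V1 fixes V_0 = 15 V.
KCL at each unknown node (sum of currents leaving = 0; resistances in Ω):
  Node 1: (V_1 - 15)/100 + (V_1 - V_2)/33000 + (V_1 - V_5)/33 = 0
  Node 2: (V_2 - V_1)/33000 + (V_2 - V_3)/1500 + (V_2 - V_6)/1.1 = 0
  Node 3: (V_3 - V_2)/1500 + (V_3 - 0)/1.5 = 0
  Node 4: (V_4 - V_5)/240 + (V_4 - 15)/4.3 = 0
  Node 5: (V_5 - V_4)/240 + (V_5 - V_6)/75000 + (V_5 - V_1)/33 = 0
  Node 6: (V_6 - V_5)/75000 + (V_6 - 0)/30000 + (V_6 - V_2)/1.1 = 0
Collecting terms (coefficients in siemens):
  0.04033·V_1 - 0.0000303·V_2 - 0.0303·V_5 = 0.15
  0.9098·V_2 - 0.0000303·V_1 - 0.0006667·V_3 - 0.9091·V_6 = 0
  0.6673·V_3 - 0.0006667·V_2 = 0
  0.2367·V_4 - 0.004167·V_5 = 3.488
  0.03448·V_5 - 0.0303·V_1 - 0.004167·V_4 - 0.00001333·V_6 = 0
  0.9091·V_6 - 0.9091·V_2 - 0.00001333·V_5 = 0
Solving these 6 simultaneous equations (Gaussian elimination) gives:
  V_1 = 14.96 V, V_2 = 0.8784 V, V_3 = 0.0008775 V, V_4 = 15 V
  V_5 = 14.96 V, V_6 = 0.8786 V
The requested potential is V_4 = 15 V.

Final answer: V_4 = 15 V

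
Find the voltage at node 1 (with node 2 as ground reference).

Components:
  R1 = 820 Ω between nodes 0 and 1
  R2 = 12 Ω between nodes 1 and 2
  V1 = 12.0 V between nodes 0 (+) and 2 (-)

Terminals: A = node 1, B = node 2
Nodal analysis, taking node 2 as the 0 V reference.
Source V1 fixes V_0 = 12 V.
KCL at each unknown node (sum of currents leaving = 0; resistances in Ω):
  Node 1: (V_1 - 12)/820 + (V_1 - 0)/12 = 0
Collecting terms: 0.08455 × V_1 = 0.01463  =>  V_1 = 0.1731 V
The requested potential is V_1 = 0.1731 V.

Final answer: V_1 = 0.1731 V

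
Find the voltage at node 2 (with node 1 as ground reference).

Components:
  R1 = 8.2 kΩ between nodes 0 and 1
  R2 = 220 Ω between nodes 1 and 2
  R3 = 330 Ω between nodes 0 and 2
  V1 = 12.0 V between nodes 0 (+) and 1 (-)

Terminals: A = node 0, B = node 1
Nodal analysis, taking node 1 as the 0 V reference.
Source V1 fixes V_0 = 12 V.
KCL at each unknown node (sum of currents leaving = 0; resistances in Ω):
  Node 2: (V_2 - 0)/220 + (V_2 - 12)/330 = 0
Collecting terms: 0.007576 × V_2 = 0.03636  =>  V_2 = 4.8 V
The requested potential is V_2 = 4.8 V.

Final answer: V_2 = 4.8 V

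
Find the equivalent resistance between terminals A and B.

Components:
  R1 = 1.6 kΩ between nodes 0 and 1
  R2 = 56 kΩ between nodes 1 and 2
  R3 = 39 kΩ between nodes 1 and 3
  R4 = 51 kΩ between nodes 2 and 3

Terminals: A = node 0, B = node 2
Reduce the network between node 0 (A) and node 2 (B) by series/parallel combination:
  Rs1 = R3 + R4 (series, joined only at node 3) = 39000 + 51000 = 90000 Ω
  Rp1 = R2 ‖ Rs1 (parallel, both between nodes 1 and 2) = 1/(1/56000 + 1/90000) = 34520 Ω
  Rs2 = R1 + Rp1 (series, joined only at node 1) = 1600 + 34520 = 36120 Ω
R_eq = 36.12 kΩ

Final answer: 36.12 kΩ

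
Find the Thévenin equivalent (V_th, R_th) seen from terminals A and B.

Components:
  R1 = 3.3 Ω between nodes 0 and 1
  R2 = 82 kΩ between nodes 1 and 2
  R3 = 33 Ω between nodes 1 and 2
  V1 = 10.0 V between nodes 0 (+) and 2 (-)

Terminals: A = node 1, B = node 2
Step 1 — V_th is the open-circuit voltage V_A - V_B (nothing connected across the terminals).
Nodal analysis, taking node 2 as the 0 V reference.
Source V1 fixes V_0 = 10 V.
KCL at each unknown node (sum of currents leaving = 0; resistances in Ω):
  Node 1: (V_1 - 10)/3.3 + (V_1 - 0)/82000 + (V_1 - 0)/33 = 0
Collecting terms: 0.3333 × V_1 = 3.03  =>  V_1 = 9.091 V
V_th = V_1 - V_2 = 9.091 - 0 = 9.091 V
Step 2 — R_th: zero the source — replace V1 by a short circuit (node 2 merges into node 0) — and find the resistance seen between A (node 1) and B (node 0).
Reduce the network between node 1 (A) and node 0 (B) by series/parallel combination:
  Rp1 = R1 ‖ R2 ‖ R3 (parallel, all between nodes 0 and 1) = 1/(1/3.3 + 1/82000 + 1/33) = 3 Ω
R_th = 3 Ω

Final answer: V_th = 9.091 V, R_th = 3 Ω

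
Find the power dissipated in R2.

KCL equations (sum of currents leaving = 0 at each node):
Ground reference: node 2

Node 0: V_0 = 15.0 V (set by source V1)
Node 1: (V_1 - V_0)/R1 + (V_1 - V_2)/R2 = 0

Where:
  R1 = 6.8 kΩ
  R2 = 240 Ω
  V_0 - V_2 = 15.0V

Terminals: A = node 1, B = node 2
Nodal analysis, taking node 2 as the 0 V reference.
Source V1 fixes V_0 = 15 V.
KCL at each unknown node (sum of currents leaving = 0; resistances in Ω):
  Node 1: (V_1 - 15)/6800 + (V_1 - 0)/240 = 0
Collecting terms: 0.004314 × V_1 = 0.002206  =>  V_1 = 0.5114 V
I_R2 = (V_1 - V_2)/R2 = (0.5114 - 0)/240 = 0.002131 A
P_R2 = I_R2² × R2 = (0.002131)² × 240 = 0.00109 W

Final answer: 0.00109 W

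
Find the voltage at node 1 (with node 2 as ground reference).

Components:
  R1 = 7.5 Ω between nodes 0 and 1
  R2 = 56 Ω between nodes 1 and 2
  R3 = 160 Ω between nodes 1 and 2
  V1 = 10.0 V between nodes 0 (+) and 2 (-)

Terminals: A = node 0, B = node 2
Nodal analysis, taking node 2 as the 0 V reference.
Source V1 fixes V_0 = 10 V.
KCL at each unknown node (sum of currents leaving = 0; resistances in Ω):
  Node 1: (V_1 - 10)/7.5 + (V_1 - 0)/56 + (V_1 - 0)/160 = 0
Collecting terms: 0.1574 × V_1 = 1.333  =>  V_1 = 8.469 V
The requested potential is V_1 = 8.469 V.

Final answer: V_1 = 8.469 V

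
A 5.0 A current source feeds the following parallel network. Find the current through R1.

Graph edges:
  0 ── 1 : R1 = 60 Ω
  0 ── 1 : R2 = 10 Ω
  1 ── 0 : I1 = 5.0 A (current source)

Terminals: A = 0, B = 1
All resistors sit directly between nodes 0 and 1, so they are in parallel and share one voltage V; the full source current 5 A splits among them.
1/R_par = 1/60 + 1/10 = 0.1167 S  =>  R_par = 8.571 Ω
V = I × R_par = 5 × 8.571 = 42.86 V
I_R1 = V/R1 = 42.86/60 = 0.7143 A

Final answer: 0.7143 A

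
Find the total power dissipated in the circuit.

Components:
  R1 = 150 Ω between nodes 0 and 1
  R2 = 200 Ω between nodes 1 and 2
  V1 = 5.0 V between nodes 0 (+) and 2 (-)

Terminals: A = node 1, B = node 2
Nodal analysis, taking node 2 as the 0 V reference.
Source V1 fixes V_0 = 5 V.
KCL at each unknown node (sum of currents leaving = 0; resistances in Ω):
  Node 1: (V_1 - 5)/150 + (V_1 - 0)/200 = 0
Collecting terms: 0.01167 × V_1 = 0.03333  =>  V_1 = 2.857 V
Power in each resistor, P = (ΔV)²/R:
  P_R1 = (5 - 2.857)²/150 = 0.03061 W
  P_R2 = (2.857 - 0)²/200 = 0.04082 W
P_total = P_R1 + P_R2 = 0.07143 W

Final answer: 0.07143 W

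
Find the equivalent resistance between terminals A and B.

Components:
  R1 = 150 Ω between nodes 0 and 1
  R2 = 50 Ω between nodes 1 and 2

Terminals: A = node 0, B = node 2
Reduce the network between node 0 (A) and node 2 (B) by series/parallel combination:
  Rs1 = R1 + R2 (series, joined only at node 1) = 150 + 50 = 200 Ω
R_eq = 200 Ω

Final answer: 200 Ω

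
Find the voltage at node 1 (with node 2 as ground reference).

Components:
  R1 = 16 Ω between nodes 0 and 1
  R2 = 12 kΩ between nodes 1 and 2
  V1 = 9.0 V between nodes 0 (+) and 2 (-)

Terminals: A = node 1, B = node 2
Nodal analysis, taking node 2 as the 0 V reference.
Source V1 fixes V_0 = 9 V.
KCL at each unknown node (sum of currents leaving = 0; resistances in Ω):
  Node 1: (V_1 - 9)/16 + (V_1 - 0)/12000 = 0
Collecting terms: 0.06258 × V_1 = 0.5625  =>  V_1 = 8.988 V
The requested potential is V_1 = 8.988 V.

Final answer: V_1 = 8.988 V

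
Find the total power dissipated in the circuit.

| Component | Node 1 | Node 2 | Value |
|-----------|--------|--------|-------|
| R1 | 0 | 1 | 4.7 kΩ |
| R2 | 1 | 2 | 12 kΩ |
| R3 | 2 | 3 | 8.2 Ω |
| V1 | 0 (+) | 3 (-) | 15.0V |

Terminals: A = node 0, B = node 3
Nodal analysis, taking node 3 as the 0 V reference.
Source V1 fixes V_0 = 15 V.
KCL at each unknown node (sum of currents leaving = 0; resistances in Ω):
  Node 1: (V_1 - 15)/4700 + (V_1 - V_2)/12000 = 0
  Node 2: (V_2 - V_1)/12000 + (V_2 - 0)/8.2 = 0
Collecting terms (coefficients in siemens):
  0.0002961·V_1 - 0.00008333·V_2 = 0.003191
  0.122·V_2 - 0.00008333·V_1 = 0
Determinant D = (0.0002961)(0.122) - (-0.00008333)(-0.00008333) = 0.00003613
V_1 = [(0.003191)(0.122) - (-0.00008333)(0)]/D = 10.78 V
V_2 = [(0.0002961)(0) - (0.003191)(-0.00008333)]/D = 0.007362 V
Power in each resistor, P = (ΔV)²/R:
  P_R1 = (15 - 10.78)²/4700 = 0.003788 W
  P_R2 = (10.78 - 0.007362)²/12000 = 0.009672 W
  P_R3 = (0.007362 - 0)²/8.2 = 0.000006609 W
P_total = P_R1 + P_R2 + P_R3 = 0.01347 W

Final answer: 0.01347 W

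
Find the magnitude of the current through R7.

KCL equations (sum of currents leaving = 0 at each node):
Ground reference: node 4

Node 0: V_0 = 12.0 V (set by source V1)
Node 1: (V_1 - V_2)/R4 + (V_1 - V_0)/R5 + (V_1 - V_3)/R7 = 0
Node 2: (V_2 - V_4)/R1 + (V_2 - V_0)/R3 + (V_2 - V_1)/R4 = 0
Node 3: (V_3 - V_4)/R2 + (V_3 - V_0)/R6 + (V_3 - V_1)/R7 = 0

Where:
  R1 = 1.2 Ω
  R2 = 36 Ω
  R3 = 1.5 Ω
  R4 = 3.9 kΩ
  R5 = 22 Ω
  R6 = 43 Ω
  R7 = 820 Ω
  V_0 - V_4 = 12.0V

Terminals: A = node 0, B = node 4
Nodal analysis, taking node 4 as the 0 V reference.
Source V1 fixes V_0 = 12 V.
KCL at each unknown node (sum of currents leaving = 0; resistances in Ω):
  Node 1: (V_1 - V_2)/3900 + (V_1 - 12)/22 + (V_1 - V_3)/820 = 0
  Node 2: (V_2 - 0)/1.2 + (V_2 - 12)/1.5 + (V_2 - V_1)/3900 = 0
  Node 3: (V_3 - 0)/36 + (V_3 - 12)/43 + (V_3 - V_1)/820 = 0
Collecting terms (coefficients in siemens):
  0.04693·V_1 - 0.0002564·V_2 - 0.00122·V_3 = 0.5455
  1.5·V_2 - 0.0002564·V_1 = 8
  0.05225·V_3 - 0.00122·V_1 = 0.2791
Solving these 3 simultaneous equations (Gaussian elimination) gives:
  V_1 = 11.8 V, V_2 = 5.334 V, V_3 = 5.616 V
I_R7 = (V_1 - V_3)/R7 = (11.8 - 5.616)/820 = 0.007539 A
|I_R7| = 0.007539 A

Final answer: |I_R7| = 0.007539 A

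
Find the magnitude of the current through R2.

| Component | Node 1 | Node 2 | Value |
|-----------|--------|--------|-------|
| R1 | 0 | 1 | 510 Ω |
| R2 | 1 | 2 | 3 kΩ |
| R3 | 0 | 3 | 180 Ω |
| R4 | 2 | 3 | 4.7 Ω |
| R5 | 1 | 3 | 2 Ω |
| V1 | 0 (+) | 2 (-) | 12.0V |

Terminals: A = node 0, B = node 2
Nodal analysis, taking node 2 as the 0 V reference.
Source V1 fixes V_0 = 12 V.
KCL at each unknown node (sum of currents leaving = 0; resistances in Ω):
  Node 1: (V_1 - 12)/510 + (V_1 - 0)/3000 + (V_1 - V_3)/2 = 0
  Node 3: (V_3 - 12)/180 + (V_3 - 0)/4.7 + (V_3 - V_1)/2 = 0
Collecting terms (coefficients in siemens):
  0.5023·V_1 - 0.5·V_3 = 0.02353
  0.7183·V_3 - 0.5·V_1 = 0.06667
Determinant D = (0.5023)(0.7183) - (-0.5)(-0.5) = 0.1108
V_1 = [(0.02353)(0.7183) - (-0.5)(0.06667)]/D = 0.4533 V
V_3 = [(0.5023)(0.06667) - (0.02353)(-0.5)]/D = 0.4084 V
I_R2 = (V_1 - V_2)/R2 = (0.4533 - 0)/3000 = 0.0001511 A
|I_R2| = 0.0001511 A

Final answer: |I_R2| = 0.0001511 A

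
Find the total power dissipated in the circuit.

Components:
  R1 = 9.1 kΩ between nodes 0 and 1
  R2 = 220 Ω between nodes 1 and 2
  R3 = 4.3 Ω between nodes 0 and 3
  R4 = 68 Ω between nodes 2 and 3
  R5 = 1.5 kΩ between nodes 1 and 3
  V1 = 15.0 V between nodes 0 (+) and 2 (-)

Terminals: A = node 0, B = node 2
Nodal analysis, taking node 2 as the 0 V reference.
Source V1 fixes V_0 = 15 V.
KCL at each unknown node (sum of currents leaving = 0; resistances in Ω):
  Node 1: (V_1 - 15)/9100 + (V_1 - 0)/220 + (V_1 - V_3)/1500 = 0
  Node 3: (V_3 - 15)/4.3 + (V_3 - 0)/68 + (V_3 - V_1)/1500 = 0
Collecting terms (coefficients in siemens):
  0.005322·V_1 - 0.0006667·V_3 = 0.001648
  0.2479·V_3 - 0.0006667·V_1 = 3.488
Determinant D = (0.005322)(0.2479) - (-0.0006667)(-0.0006667) = 0.001319
V_1 = [(0.001648)(0.2479) - (-0.0006667)(3.488)]/D = 2.073 V
V_3 = [(0.005322)(3.488) - (0.001648)(-0.0006667)]/D = 14.08 V
Power in each resistor, P = (ΔV)²/R:
  P_R1 = (15 - 2.073)²/9100 = 0.01836 W
  P_R2 = (2.073 - 0)²/220 = 0.01953 W
  P_R3 = (15 - 14.08)²/4.3 = 0.1988 W
  P_R4 = (0 - 14.08)²/68 = 2.914 W
  P_R5 = (2.073 - 14.08)²/1500 = 0.09604 W
P_total = P_R1 + P_R2 + P_R3 + P_R4 + P_R5 = 3.246 W

Final answer: 3.246 W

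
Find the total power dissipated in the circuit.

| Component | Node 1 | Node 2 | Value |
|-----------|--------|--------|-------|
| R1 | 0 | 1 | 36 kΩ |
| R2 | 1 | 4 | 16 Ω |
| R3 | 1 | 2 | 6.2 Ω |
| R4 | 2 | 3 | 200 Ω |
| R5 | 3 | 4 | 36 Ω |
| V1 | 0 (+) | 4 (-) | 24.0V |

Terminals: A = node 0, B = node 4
Nodal analysis, taking node 4 as the 0 V reference.
Source V1 fixes V_0 = 24 V.
KCL at each unknown node (sum of currents leaving = 0; resistances in Ω):
  Node 1: (V_1 - 24)/36000 + (V_1 - 0)/16 + (V_1 - V_2)/6.2 = 0
  Node 2: (V_2 - V_1)/6.2 + (V_2 - V_3)/200 = 0
  Node 3: (V_3 - V_2)/200 + (V_3 - 0)/36 = 0
Collecting terms (coefficients in siemens):
  0.2238·V_1 - 0.1613·V_2 = 0.0006667
  0.1663·V_2 - 0.1613·V_1 - 0.005·V_3 = 0
  0.03278·V_3 - 0.005·V_2 = 0
Solving these 3 simultaneous equations (Gaussian elimination) gives:
  V_1 = 0.01 V, V_2 = 0.009745 V, V_3 = 0.001487 V
Power in each resistor, P = (ΔV)²/R:
  P_R1 = (24 - 0.01)²/36000 = 0.01599 W
  P_R2 = (0.01 - 0)²/16 = 0.000006252 W
  P_R3 = (0.01 - 0.009745)²/6.2 = 0.00000001057 W
  P_R4 = (0.009745 - 0.001487)²/200 = 0.000000341 W
  P_R5 = (0.001487 - 0)²/36 = 0.00000006139 W
P_total = P_R1 + P_R2 + P_R3 + P_R4 + P_R5 = 0.01599 W

Final answer: 0.01599 W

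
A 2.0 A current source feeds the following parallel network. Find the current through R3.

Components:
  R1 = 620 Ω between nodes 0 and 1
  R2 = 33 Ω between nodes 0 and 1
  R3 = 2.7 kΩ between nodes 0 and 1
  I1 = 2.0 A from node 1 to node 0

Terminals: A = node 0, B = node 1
All resistors sit directly between nodes 0 and 1, so they are in parallel and share one voltage V; the full source current 2 A splits among them.
1/R_par = 1/620 + 1/33 + 1/2700 = 0.03229 S  =>  R_par = 30.97 Ω
V = I × R_par = 2 × 30.97 = 61.95 V
I_R3 = V/R3 = 61.95/2700 = 0.02294 A

Final answer: 0.02294 A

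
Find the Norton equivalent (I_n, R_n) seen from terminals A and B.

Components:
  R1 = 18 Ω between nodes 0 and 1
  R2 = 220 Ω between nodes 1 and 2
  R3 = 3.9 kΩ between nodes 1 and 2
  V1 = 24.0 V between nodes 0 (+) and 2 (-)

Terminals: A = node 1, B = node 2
Find the Thévenin equivalent first; then I_n = V_th/R_th and R_n = R_th.
Step 1 — V_th is the open-circuit voltage V_A - V_B (nothing connected across the terminals).
Nodal analysis, taking node 2 as the 0 V reference.
Source V1 fixes V_0 = 24 V.
KCL at each unknown node (sum of currents leaving = 0; resistances in Ω):
  Node 1: (V_1 - 24)/18 + (V_1 - 0)/220 + (V_1 - 0)/3900 = 0
Collecting terms: 0.06036 × V_1 = 1.333  =>  V_1 = 22.09 V
V_th = V_1 - V_2 = 22.09 - 0 = 22.09 V
Step 2 — R_th: zero the source — replace V1 by a short circuit (node 2 merges into node 0) — and find the resistance seen between A (node 1) and B (node 0).
Reduce the network between node 1 (A) and node 0 (B) by series/parallel combination:
  Rp1 = R1 ‖ R2 ‖ R3 (parallel, all between nodes 0 and 1) = 1/(1/18 + 1/220 + 1/3900) = 16.57 Ω
R_th = 16.57 Ω
I_n = V_th/R_th = 22.09/16.57 = 1.333 A, and R_n = R_th = 16.57 Ω

Final answer: I_n = 1.333 A, R_n = 16.57 Ω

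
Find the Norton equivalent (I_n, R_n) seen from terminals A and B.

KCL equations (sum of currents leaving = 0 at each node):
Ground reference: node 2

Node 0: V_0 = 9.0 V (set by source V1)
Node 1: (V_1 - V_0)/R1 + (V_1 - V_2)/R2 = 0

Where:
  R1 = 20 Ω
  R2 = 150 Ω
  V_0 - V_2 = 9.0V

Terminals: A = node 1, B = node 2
Find the Thévenin equivalent first; then I_n = V_th/R_th and R_n = R_th.
Step 1 — V_th is the open-circuit voltage V_A - V_B (nothing connected across the terminals).
Nodal analysis, taking node 2 as the 0 V reference.
Source V1 fixes V_0 = 9 V.
KCL at each unknown node (sum of currents leaving = 0; resistances in Ω):
  Node 1: (V_1 - 9)/20 + (V_1 - 0)/150 = 0
Collecting terms: 0.05667 × V_1 = 0.45  =>  V_1 = 7.941 V
V_th = V_1 - V_2 = 7.941 - 0 = 7.941 V
Step 2 — R_th: zero the source — replace V1 by a short circuit (node 2 merges into node 0) — and find the resistance seen between A (node 1) and B (node 0).
Reduce the network between node 1 (A) and node 0 (B) by series/parallel combination:
  Rp1 = R1 ‖ R2 (parallel, both between nodes 0 and 1) = 1/(1/20 + 1/150) = 17.65 Ω
R_th = 17.65 Ω
I_n = V_th/R_th = 7.941/17.65 = 0.45 A, and R_n = R_th = 17.65 Ω

Final answer: I_n = 0.45 A, R_n = 17.65 Ω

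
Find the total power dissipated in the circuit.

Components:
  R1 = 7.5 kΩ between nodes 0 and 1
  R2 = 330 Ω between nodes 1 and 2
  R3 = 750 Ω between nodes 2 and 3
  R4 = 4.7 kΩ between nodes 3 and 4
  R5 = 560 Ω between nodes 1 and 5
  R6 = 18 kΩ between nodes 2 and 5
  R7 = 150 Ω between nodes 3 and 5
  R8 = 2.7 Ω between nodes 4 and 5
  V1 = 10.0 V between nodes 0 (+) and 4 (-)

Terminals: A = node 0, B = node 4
Nodal analysis, taking node 4 as the 0 V reference.
Source V1 fixes V_0 = 10 V.
KCL at each unknown node (sum of currents leaving = 0; resistances in Ω):
  Node 1: (V_1 - 10)/7500 + (V_1 - V_2)/330 + (V_1 - V_5)/560 = 0
  Node 2: (V_2 - V_1)/330 + (V_2 - V_3)/750 + (V_2 - V_5)/18000 = 0
  Node 3: (V_3 - V_2)/750 + (V_3 - 0)/4700 + (V_3 - V_5)/150 = 0
  Node 5: (V_5 - V_1)/560 + (V_5 - V_2)/18000 + (V_5 - V_3)/150 + (V_5 - 0)/2.7 = 0
Collecting terms (coefficients in siemens):
  0.004949·V_1 - 0.00303·V_2 - 0.001786·V_5 = 0.001333
  0.004419·V_2 - 0.00303·V_1 - 0.001333·V_3 - 0.00005556·V_5 = 0
  0.008213·V_3 - 0.001333·V_2 - 0.006667·V_5 = 0
  0.3789·V_5 - 0.001786·V_1 - 0.00005556·V_2 - 0.006667·V_3 = 0
Solving these 4 simultaneous equations (Gaussian elimination) gives:
  V_1 = 0.4855 V, V_2 = 0.351 V, V_3 = 0.05974 V, V_5 = 0.003391 V
Power in each resistor, P = (ΔV)²/R:
  P_R1 = (10 - 0.4855)²/7500 = 0.01207 W
  P_R2 = (0.4855 - 0.351)²/330 = 0.00005484 W
  P_R3 = (0.351 - 0.05974)²/750 = 0.0001131 W
  P_R4 = (0.05974 - 0)²/4700 = 0.0000007592 W
  P_R5 = (0.4855 - 0.003391)²/560 = 0.0004151 W
  P_R6 = (0.351 - 0.003391)²/18000 = 0.000006713 W
  P_R7 = (0.05974 - 0.003391)²/150 = 0.00002117 W
  P_R8 = (0 - 0.003391)²/2.7 = 0.000004259 W
P_total = P_R1 + P_R2 + P_R3 + P_R4 + P_R5 + P_R6 + P_R7 + P_R8 = 0.01269 W

Final answer: 0.01269 W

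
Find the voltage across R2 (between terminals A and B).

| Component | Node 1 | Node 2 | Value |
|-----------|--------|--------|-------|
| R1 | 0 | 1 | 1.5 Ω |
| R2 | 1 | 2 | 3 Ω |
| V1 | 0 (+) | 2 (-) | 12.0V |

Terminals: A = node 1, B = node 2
R1 and R2 are in series across V1 (node 0 → node 1 → node 2), and the output A–B is taken across R2, so this is a voltage divider.
Series current: I = V1/(R1 + R2) = 12/(1.5 + 3) = 12/4.5 = 2.667 A
V_R2 = I × R2 = V1 × R2/(R1 + R2) = 12 × 3/4.5 = 8 V

Final answer: 8 V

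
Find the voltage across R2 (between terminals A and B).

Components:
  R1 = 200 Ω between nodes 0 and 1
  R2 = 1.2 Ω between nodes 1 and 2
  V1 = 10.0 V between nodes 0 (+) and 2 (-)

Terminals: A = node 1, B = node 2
R1 and R2 are in series across V1 (node 0 → node 1 → node 2), and the output A–B is taken across R2, so this is a voltage divider.
Series current: I = V1/(R1 + R2) = 10/(200 + 1.2) = 10/201.2 = 0.0497 A
V_R2 = I × R2 = V1 × R2/(R1 + R2) = 10 × 1.2/201.2 = 0.05964 V

Final answer: 0.05964 V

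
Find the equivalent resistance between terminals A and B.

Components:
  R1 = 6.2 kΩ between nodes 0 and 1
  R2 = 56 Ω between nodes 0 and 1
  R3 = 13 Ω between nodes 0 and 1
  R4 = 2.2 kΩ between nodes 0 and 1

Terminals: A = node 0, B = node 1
Reduce the network between node 0 (A) and node 1 (B) by series/parallel combination:
  Rp1 = R1 ‖ R2 ‖ R3 ‖ R4 (parallel, all between nodes 0 and 1) = 1/(1/6200 + 1/56 + 1/13 + 1/2200) = 10.48 Ω
R_eq = 10.48 Ω

Final answer: 10.48 Ω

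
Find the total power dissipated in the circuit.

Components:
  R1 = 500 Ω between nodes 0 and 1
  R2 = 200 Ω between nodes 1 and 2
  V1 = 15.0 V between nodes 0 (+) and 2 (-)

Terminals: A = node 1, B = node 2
Nodal analysis, taking node 2 as the 0 V reference.
Source V1 fixes V_0 = 15 V.
KCL at each unknown node (sum of currents leaving = 0; resistances in Ω):
  Node 1: (V_1 - 15)/500 + (V_1 - 0)/200 = 0
Collecting terms: 0.007 × V_1 = 0.03  =>  V_1 = 4.286 V
Power in each resistor, P = (ΔV)²/R:
  P_R1 = (15 - 4.286)²/500 = 0.2296 W
  P_R2 = (4.286 - 0)²/200 = 0.09184 W
P_total = P_R1 + P_R2 = 0.3214 W

Final answer: 0.3214 W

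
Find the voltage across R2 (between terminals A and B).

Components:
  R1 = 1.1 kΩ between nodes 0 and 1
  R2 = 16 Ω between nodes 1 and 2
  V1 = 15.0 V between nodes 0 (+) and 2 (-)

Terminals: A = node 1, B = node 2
R1 and R2 are in series across V1 (node 0 → node 1 → node 2), and the output A–B is taken across R2, so this is a voltage divider.
Series current: I = V1/(R1 + R2) = 15/(1100 + 16) = 15/1116 = 0.01344 A
V_R2 = I × R2 = V1 × R2/(R1 + R2) = 15 × 16/1116 = 0.2151 V

Final answer: 0.2151 V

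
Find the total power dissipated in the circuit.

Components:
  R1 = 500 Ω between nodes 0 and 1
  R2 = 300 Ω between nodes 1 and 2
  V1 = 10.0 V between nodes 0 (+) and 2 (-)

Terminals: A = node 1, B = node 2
Nodal analysis, taking node 2 as the 0 V reference.
Source V1 fixes V_0 = 10 V.
KCL at each unknown node (sum of currents leaving = 0; resistances in Ω):
  Node 1: (V_1 - 10)/500 + (V_1 - 0)/300 = 0
Collecting terms: 0.005333 × V_1 = 0.02  =>  V_1 = 3.75 V
Power in each resistor, P = (ΔV)²/R:
  P_R1 = (10 - 3.75)²/500 = 0.07812 W
  P_R2 = (3.75 - 0)²/300 = 0.04688 W
P_total = P_R1 + P_R2 = 0.125 W

Final answer: 0.125 W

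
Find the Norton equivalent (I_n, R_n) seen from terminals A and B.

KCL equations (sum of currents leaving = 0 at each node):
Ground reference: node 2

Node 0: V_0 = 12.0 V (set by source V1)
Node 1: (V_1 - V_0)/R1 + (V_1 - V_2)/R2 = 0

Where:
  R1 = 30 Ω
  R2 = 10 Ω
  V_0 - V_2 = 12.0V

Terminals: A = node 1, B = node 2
Find the Thévenin equivalent first; then I_n = V_th/R_th and R_n = R_th.
Step 1 — V_th is the open-circuit voltage V_A - V_B (nothing connected across the terminals).
Nodal analysis, taking node 2 as the 0 V reference.
Source V1 fixes V_0 = 12 V.
KCL at each unknown node (sum of currents leaving = 0; resistances in Ω):
  Node 1: (V_1 - 12)/30 + (V_1 - 0)/10 = 0
Collecting terms: 0.1333 × V_1 = 0.4  =>  V_1 = 3 V
V_th = V_1 - V_2 = 3 - 0 = 3 V
Step 2 — R_th: zero the source — replace V1 by a short circuit (node 2 merges into node 0) — and find the resistance seen between A (node 1) and B (node 0).
Reduce the network between node 1 (A) and node 0 (B) by series/parallel combination:
  Rp1 = R1 ‖ R2 (parallel, both between nodes 0 and 1) = 1/(1/30 + 1/10) = 7.5 Ω
R_th = 7.5 Ω
I_n = V_th/R_th = 3/7.5 = 0.4 A, and R_n = R_th = 7.5 Ω

Final answer: I_n = 0.4 A, R_n = 7.5 Ω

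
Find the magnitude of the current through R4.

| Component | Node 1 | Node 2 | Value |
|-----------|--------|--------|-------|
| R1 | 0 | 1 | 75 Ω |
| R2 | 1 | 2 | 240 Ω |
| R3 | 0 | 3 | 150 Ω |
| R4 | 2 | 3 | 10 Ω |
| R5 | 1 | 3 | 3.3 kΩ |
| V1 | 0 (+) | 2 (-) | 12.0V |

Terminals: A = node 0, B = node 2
Nodal analysis, taking node 2 as the 0 V reference.
Source V1 fixes V_0 = 12 V.
KCL at each unknown node (sum of currents leaving = 0; resistances in Ω):
  Node 1: (V_1 - 12)/75 + (V_1 - 0)/240 + (V_1 - V_3)/3300 = 0
  Node 3: (V_3 - 12)/150 + (V_3 - 0)/10 + (V_3 - V_1)/3300 = 0
Collecting terms (coefficients in siemens):
  0.0178·V_1 - 0.000303·V_3 = 0.16
  0.107·V_3 - 0.000303·V_1 = 0.08
Determinant D = (0.0178)(0.107) - (-0.000303)(-0.000303) = 0.001904
V_1 = [(0.16)(0.107) - (-0.000303)(0.08)]/D = 9 V
V_3 = [(0.0178)(0.08) - (0.16)(-0.000303)]/D = 0.7734 V
I_R4 = (V_2 - V_3)/R4 = (0 - 0.7734)/10 = -0.07734 A
|I_R4| = 0.07734 A

Final answer: |I_R4| = 0.07734 A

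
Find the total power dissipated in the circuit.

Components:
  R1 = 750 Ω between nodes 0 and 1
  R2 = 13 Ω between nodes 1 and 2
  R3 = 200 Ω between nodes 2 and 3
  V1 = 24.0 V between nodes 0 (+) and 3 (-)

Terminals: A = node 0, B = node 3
Nodal analysis, taking node 3 as the 0 V reference.
Source V1 fixes V_0 = 24 V.
KCL at each unknown node (sum of currents leaving = 0; resistances in Ω):
  Node 1: (V_1 - 24)/750 + (V_1 - V_2)/13 = 0
  Node 2: (V_2 - V_1)/13 + (V_2 - 0)/200 = 0
Collecting terms (coefficients in siemens):
  0.07826·V_1 - 0.07692·V_2 = 0.032
  0.08192·V_2 - 0.07692·V_1 = 0
Determinant D = (0.07826)(0.08192) - (-0.07692)(-0.07692) = 0.0004938
V_1 = [(0.032)(0.08192) - (-0.07692)(0)]/D = 5.308 V
V_2 = [(0.07826)(0) - (0.032)(-0.07692)]/D = 4.984 V
Power in each resistor, P = (ΔV)²/R:
  P_R1 = (24 - 5.308)²/750 = 0.4658 W
  P_R2 = (5.308 - 4.984)²/13 = 0.008074 W
  P_R3 = (4.984 - 0)²/200 = 0.1242 W
P_total = P_R1 + P_R2 + P_R3 = 0.5981 W

Final answer: 0.5981 W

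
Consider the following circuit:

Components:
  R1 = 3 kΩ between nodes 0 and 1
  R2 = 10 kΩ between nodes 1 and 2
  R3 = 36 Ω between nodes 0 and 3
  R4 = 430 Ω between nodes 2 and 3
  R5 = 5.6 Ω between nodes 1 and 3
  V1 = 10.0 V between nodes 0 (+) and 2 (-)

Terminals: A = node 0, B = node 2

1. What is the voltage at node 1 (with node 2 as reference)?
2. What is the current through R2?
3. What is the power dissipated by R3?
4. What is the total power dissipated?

Nodal analysis, taking node 2 as the 0 V reference.
Source V1 fixes V_0 = 10 V.
KCL at each unknown node (sum of currents leaving = 0; resistances in Ω):
  Node 1: (V_1 - 10)/3000 + (V_1 - 0)/10000 + (V_1 - V_3)/5.6 = 0
  Node 3: (V_3 - 10)/36 + (V_3 - 0)/430 + (V_3 - V_1)/5.6 = 0
Collecting terms (coefficients in siemens):
  0.179·V_1 - 0.1786·V_3 = 0.003333
  0.2087·V_3 - 0.1786·V_1 = 0.2778
Determinant D = (0.179)(0.2087) - (-0.1786)(-0.1786) = 0.005466
V_1 = [(0.003333)(0.2087) - (-0.1786)(0.2778)]/D = 9.202 V
V_3 = [(0.179)(0.2778) - (0.003333)(-0.1786)]/D = 9.206 V
Part 1:
  Read off the nodal solution: V_1 = 9.202 V
Part 2:
  I_R2 = (V_1 - V_2)/R2 = (9.202 - 0)/10000 = 0.0009202 A
  Magnitude: I_R2 = 0.0009202 A
Part 3:
  I_R3 = (V_0 - V_3)/R3 = (10 - 9.206)/36 = 0.02206 A
  P_R3 = I_R3² × R3 = (0.02206)² × 36 = 0.01752 W
Part 4:
  Power in each resistor, P = (ΔV)²/R:
    P_R1 = (10 - 9.202)²/3000 = 0.0002122 W
    P_R2 = (9.202 - 0)²/10000 = 0.008468 W
    P_R3 = (10 - 9.206)²/36 = 0.01752 W
    P_R4 = (0 - 9.206)²/430 = 0.1971 W
    P_R5 = (9.202 - 9.206)²/5.6 = 0.000002397 W
  P_total = P_R1 + P_R2 + P_R3 + P_R4 + P_R5 = 0.2233 W

Final answers:
1. V_1 = 9.202 V
2. I_R2 = 0.0009202 A
3. P_R3 = 0.01752 W
4. P_total = 0.2233 W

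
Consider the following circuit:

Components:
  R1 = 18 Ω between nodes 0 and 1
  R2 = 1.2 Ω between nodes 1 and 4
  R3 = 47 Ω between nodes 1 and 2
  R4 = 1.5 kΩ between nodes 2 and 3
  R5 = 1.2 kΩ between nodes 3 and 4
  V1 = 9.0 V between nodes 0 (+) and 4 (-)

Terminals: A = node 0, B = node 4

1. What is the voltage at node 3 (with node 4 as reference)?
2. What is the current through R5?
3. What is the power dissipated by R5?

Nodal analysis, taking node 4 as the 0 V reference.
Source V1 fixes V_0 = 9 V.
KCL at each unknown node (sum of currents leaving = 0; resistances in Ω):
  Node 1: (V_1 - 9)/18 + (V_1 - 0)/1.2 + (V_1 - V_2)/47 = 0
  Node 2: (V_2 - V_1)/47 + (V_2 - V_3)/1500 = 0
  Node 3: (V_3 - V_2)/1500 + (V_3 - 0)/1200 = 0
Collecting terms (coefficients in siemens):
  0.9102·V_1 - 0.02128·V_2 = 0.5
  0.02194·V_2 - 0.02128·V_1 - 0.0006667·V_3 = 0
  0.0015·V_3 - 0.0006667·V_2 = 0
Solving these 3 simultaneous equations (Gaussian elimination) gives:
  V_1 = 0.5623 V, V_2 = 0.5526 V, V_3 = 0.2456 V
Part 1:
  Read off the nodal solution: V_3 = 0.2456 V
Part 2:
  I_R5 = (V_3 - V_4)/R5 = (0.2456 - 0)/1200 = 0.0002047 A
  Magnitude: I_R5 = 0.0002047 A
Part 3:
  I_R5 = (V_3 - V_4)/R5 = (0.2456 - 0)/1200 = 0.0002047 A
  P_R5 = I_R5² × R5 = (0.0002047)² × 1200 = 0.00005028 W

Final answers:
1. V_3 = 0.2456 V
2. I_R5 = 0.0002047 A
3. P_R5 = 5.028e-05 W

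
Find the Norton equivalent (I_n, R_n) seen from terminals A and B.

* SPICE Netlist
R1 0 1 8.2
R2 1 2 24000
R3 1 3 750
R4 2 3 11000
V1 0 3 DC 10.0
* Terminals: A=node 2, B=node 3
Find the Thévenin equivalent first; then I_n = V_th/R_th and R_n = R_th.
Step 1 — V_th is the open-circuit voltage V_A - V_B (nothing connected across the terminals).
Nodal analysis, taking node 3 as the 0 V reference.
Source V1 fixes V_0 = 10 V.
KCL at each unknown node (sum of currents leaving = 0; resistances in Ω):
  Node 1: (V_1 - 10)/8.2 + (V_1 - V_2)/24000 + (V_1 - 0)/750 = 0
  Node 2: (V_2 - V_1)/24000 + (V_2 - 0)/11000 = 0
Collecting terms (coefficients in siemens):
  0.1233·V_1 - 0.00004167·V_2 = 1.22
  0.0001326·V_2 - 0.00004167·V_1 = 0
Determinant D = (0.1233)(0.0001326) - (-0.00004167)(-0.00004167) = 0.00001635
V_1 = [(1.22)(0.0001326) - (-0.00004167)(0)]/D = 9.89 V
V_2 = [(0.1233)(0) - (1.22)(-0.00004167)]/D = 3.108 V
V_th = V_2 - V_3 = 3.108 - 0 = 3.108 V
Step 2 — R_th: zero the source — replace V1 by a short circuit (node 3 merges into node 0) — and find the resistance seen between A (node 2) and B (node 0).
Reduce the network between node 2 (A) and node 0 (B) by series/parallel combination:
  Rp1 = R1 ‖ R3 (parallel, both between nodes 0 and 1) = 1/(1/8.2 + 1/750) = 8.111 Ω
  Rs1 = R2 + Rp1 (series, joined only at node 1) = 24000 + 8.111 = 24010 Ω
  Rp2 = R4 ‖ Rs1 (parallel, both between nodes 0 and 2) = 1/(1/11000 + 1/24010) = 7544 Ω
R_th = 7.544 kΩ
I_n = V_th/R_th = 3.108/7544 = 0.000412 A, and R_n = R_th = 7.544 kΩ

Final answer: I_n = 0.000412 A, R_n = 7.544 kΩ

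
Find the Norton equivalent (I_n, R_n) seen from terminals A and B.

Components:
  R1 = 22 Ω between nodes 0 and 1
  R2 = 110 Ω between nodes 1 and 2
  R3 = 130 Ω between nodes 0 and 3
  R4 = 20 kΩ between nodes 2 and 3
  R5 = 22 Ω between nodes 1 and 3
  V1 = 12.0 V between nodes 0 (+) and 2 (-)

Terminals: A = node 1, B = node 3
Find the Thévenin equivalent first; then I_n = V_th/R_th and R_n = R_th.
Step 1 — V_th is the open-circuit voltage V_A - V_B (nothing connected across the terminals).
Nodal analysis, taking node 2 as the 0 V reference.
Source V1 fixes V_0 = 12 V.
KCL at each unknown node (sum of currents leaving = 0; resistances in Ω):
  Node 1: (V_1 - 12)/22 + (V_1 - 0)/110 + (V_1 - V_3)/22 = 0
  Node 3: (V_3 - 12)/130 + (V_3 - 0)/20000 + (V_3 - V_1)/22 = 0
Collecting terms (coefficients in siemens):
  0.1·V_1 - 0.04545·V_3 = 0.5455
  0.0532·V_3 - 0.04545·V_1 = 0.09231
Determinant D = (0.1)(0.0532) - (-0.04545)(-0.04545) = 0.003254
V_1 = [(0.5455)(0.0532) - (-0.04545)(0.09231)]/D = 10.21 V
V_3 = [(0.1)(0.09231) - (0.5455)(-0.04545)]/D = 10.46 V
V_th = V_1 - V_3 = 10.21 - 10.46 = -0.2495 V
Step 2 — R_th: zero the source — replace V1 by a short circuit (node 2 merges into node 0) — and find the resistance seen between A (node 1) and B (node 3).
Reduce the network between node 1 (A) and node 3 (B) by series/parallel combination:
  Rp1 = R1 ‖ R2 (parallel, both between nodes 0 and 1) = 1/(1/22 + 1/110) = 18.33 Ω
  Rp2 = R3 ‖ R4 (parallel, both between nodes 0 and 3) = 1/(1/130 + 1/20000) = 129.2 Ω
  Rs1 = Rp1 + Rp2 (series, joined only at node 0) = 18.33 + 129.2 = 147.5 Ω
  Rp3 = R5 ‖ Rs1 (parallel, both between nodes 1 and 3) = 1/(1/22 + 1/147.5) = 19.14 Ω
R_th = 19.14 Ω
I_n = V_th/R_th = -0.2495/19.14 = -0.01303 A, and R_n = R_th = 19.14 Ω

Final answer: I_n = -0.01303 A, R_n = 19.14 Ω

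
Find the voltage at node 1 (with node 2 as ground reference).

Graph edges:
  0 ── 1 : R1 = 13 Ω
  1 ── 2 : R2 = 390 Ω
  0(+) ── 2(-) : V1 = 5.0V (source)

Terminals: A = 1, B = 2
Nodal analysis, taking node 2 as the 0 V reference.
Source V1 fixes V_0 = 5 V.
KCL at each unknown node (sum of currents leaving = 0; resistances in Ω):
  Node 1: (V_1 - 5)/13 + (V_1 - 0)/390 = 0
Collecting terms: 0.07949 × V_1 = 0.3846  =>  V_1 = 4.839 V
The requested potential is V_1 = 4.839 V.

Final answer: V_1 = 4.839 V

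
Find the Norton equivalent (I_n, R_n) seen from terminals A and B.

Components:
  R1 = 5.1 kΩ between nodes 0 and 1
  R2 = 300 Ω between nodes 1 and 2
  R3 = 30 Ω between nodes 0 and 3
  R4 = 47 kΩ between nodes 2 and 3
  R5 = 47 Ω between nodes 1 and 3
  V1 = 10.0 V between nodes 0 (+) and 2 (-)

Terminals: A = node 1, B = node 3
Find the Thévenin equivalent first; then I_n = V_th/R_th and R_n = R_th.
Step 1 — V_th is the open-circuit voltage V_A - V_B (nothing connected across the terminals).
Nodal analysis, taking node 2 as the 0 V reference.
Source V1 fixes V_0 = 10 V.
KCL at each unknown node (sum of currents leaving = 0; resistances in Ω):
  Node 1: (V_1 - 10)/5100 + (V_1 - 0)/300 + (V_1 - V_3)/47 = 0
  Node 3: (V_3 - 10)/30 + (V_3 - 0)/47000 + (V_3 - V_1)/47 = 0
Collecting terms (coefficients in siemens):
  0.02481·V_1 - 0.02128·V_3 = 0.001961
  0.05463·V_3 - 0.02128·V_1 = 0.3333
Determinant D = (0.02481)(0.05463) - (-0.02128)(-0.02128) = 0.0009025
V_1 = [(0.001961)(0.05463) - (-0.02128)(0.3333)]/D = 7.977 V
V_3 = [(0.02481)(0.3333) - (0.001961)(-0.02128)]/D = 9.208 V
V_th = V_1 - V_3 = 7.977 - 9.208 = -1.231 V
Step 2 — R_th: zero the source — replace V1 by a short circuit (node 2 merges into node 0) — and find the resistance seen between A (node 1) and B (node 3).
Reduce the network between node 1 (A) and node 3 (B) by series/parallel combination:
  Rp1 = R1 ‖ R2 (parallel, both between nodes 0 and 1) = 1/(1/5100 + 1/300) = 283.3 Ω
  Rp2 = R3 ‖ R4 (parallel, both between nodes 0 and 3) = 1/(1/30 + 1/47000) = 29.98 Ω
  Rs1 = Rp1 + Rp2 (series, joined only at node 0) = 283.3 + 29.98 = 313.3 Ω
  Rp3 = R5 ‖ Rs1 (parallel, both between nodes 1 and 3) = 1/(1/47 + 1/313.3) = 40.87 Ω
R_th = 40.87 Ω
I_n = V_th/R_th = -1.231/40.87 = -0.03012 A, and R_n = R_th = 40.87 Ω

Final answer: I_n = -0.03012 A, R_n = 40.87 Ω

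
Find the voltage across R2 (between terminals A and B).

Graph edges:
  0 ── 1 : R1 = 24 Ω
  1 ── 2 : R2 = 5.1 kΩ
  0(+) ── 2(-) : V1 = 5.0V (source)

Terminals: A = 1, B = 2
R1 and R2 are in series across V1 (node 0 → node 1 → node 2), and the output A–B is taken across R2, so this is a voltage divider.
Series current: I = V1/(R1 + R2) = 5/(24 + 5100) = 5/5124 = 0.0009758 A
V_R2 = I × R2 = V1 × R2/(R1 + R2) = 5 × 5100/5124 = 4.977 V

Final answer: 4.977 V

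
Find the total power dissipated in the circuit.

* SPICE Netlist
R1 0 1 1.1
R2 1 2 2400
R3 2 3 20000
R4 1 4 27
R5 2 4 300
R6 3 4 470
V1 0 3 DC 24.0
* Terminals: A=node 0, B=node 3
Nodal analysis, taking node 3 as the 0 V reference.
Source V1 fixes V_0 = 24 V.
KCL at each unknown node (sum of currents leaving = 0; resistances in Ω):
  Node 1: (V_1 - 24)/1.1 + (V_1 - V_2)/2400 + (V_1 - V_4)/27 = 0
  Node 2: (V_2 - V_1)/2400 + (V_2 - 0)/20000 + (V_2 - V_4)/300 = 0
  Node 4: (V_4 - V_1)/27 + (V_4 - V_2)/300 + (V_4 - 0)/470 = 0
Collecting terms (coefficients in siemens):
  0.9465·V_1 - 0.0004167·V_2 - 0.03704·V_4 = 21.82
  0.0038·V_2 - 0.0004167·V_1 - 0.003333·V_4 = 0
  0.0425·V_4 - 0.03704·V_1 - 0.003333·V_2 = 0
Solving these 3 simultaneous equations (Gaussian elimination) gives:
  V_1 = 23.95 V, V_2 = 22.48 V, V_4 = 22.63 V
Power in each resistor, P = (ΔV)²/R:
  P_R1 = (24 - 23.95)²/1.1 = 0.002671 W
  P_R2 = (23.95 - 22.48)²/2400 = 0.0008975 W
  P_R3 = (22.48 - 0)²/20000 = 0.02526 W
  P_R4 = (23.95 - 22.63)²/27 = 0.06394 W
  P_R5 = (22.48 - 22.63)²/300 = 0.00007876 W
  P_R6 = (0 - 22.63)²/470 = 1.09 W
P_total = P_R1 + P_R2 + P_R3 + P_R4 + P_R5 + P_R6 = 1.183 W

Final answer: 1.183 W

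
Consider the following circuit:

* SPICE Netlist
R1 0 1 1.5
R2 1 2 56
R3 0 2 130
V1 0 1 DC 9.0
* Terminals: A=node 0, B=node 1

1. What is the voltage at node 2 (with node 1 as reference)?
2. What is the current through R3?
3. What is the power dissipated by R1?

Nodal analysis, taking node 1 as the 0 V reference.
Source V1 fixes V_0 = 9 V.
KCL at each unknown node (sum of currents leaving = 0; resistances in Ω):
  Node 2: (V_2 - 0)/56 + (V_2 - 9)/130 = 0
Collecting terms: 0.02555 × V_2 = 0.06923  =>  V_2 = 2.71 V
Part 1:
  Read off the nodal solution: V_2 = 2.71 V
Part 2:
  I_R3 = (V_0 - V_2)/R3 = (9 - 2.71)/130 = 0.04839 A
  Magnitude: I_R3 = 0.04839 A
Part 3:
  I_R1 = (V_0 - V_1)/R1 = (9 - 0)/1.5 = 6 A
  P_R1 = I_R1² × R1 = (6)² × 1.5 = 54 W

Final answers:
1. V_2 = 2.71 V
2. I_R3 = 0.04839 A
3. P_R1 = 54 W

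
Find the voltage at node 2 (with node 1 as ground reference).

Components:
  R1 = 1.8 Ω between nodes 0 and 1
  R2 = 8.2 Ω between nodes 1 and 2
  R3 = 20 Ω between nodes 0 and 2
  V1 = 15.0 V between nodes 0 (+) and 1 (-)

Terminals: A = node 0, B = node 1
Nodal analysis, taking node 1 as the 0 V reference.
Source V1 fixes V_0 = 15 V.
KCL at each unknown node (sum of currents leaving = 0; resistances in Ω):
  Node 2: (V_2 - 0)/8.2 + (V_2 - 15)/20 = 0
Collecting terms: 0.172 × V_2 = 0.75  =>  V_2 = 4.362 V
The requested potential is V_2 = 4.362 V.

Final answer: V_2 = 4.362 V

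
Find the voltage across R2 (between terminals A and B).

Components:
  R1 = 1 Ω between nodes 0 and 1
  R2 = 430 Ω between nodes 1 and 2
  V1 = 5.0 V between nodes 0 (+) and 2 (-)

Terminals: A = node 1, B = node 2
R1 and R2 are in series across V1 (node 0 → node 1 → node 2), and the output A–B is taken across R2, so this is a voltage divider.
Series current: I = V1/(R1 + R2) = 5/(1 + 430) = 5/431 = 0.0116 A
V_R2 = I × R2 = V1 × R2/(R1 + R2) = 5 × 430/431 = 4.988 V

Final answer: 4.988 V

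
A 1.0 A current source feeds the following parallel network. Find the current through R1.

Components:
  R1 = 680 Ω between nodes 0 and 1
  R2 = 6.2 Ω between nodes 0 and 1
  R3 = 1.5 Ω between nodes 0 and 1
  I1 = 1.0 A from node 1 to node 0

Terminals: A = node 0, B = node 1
All resistors sit directly between nodes 0 and 1, so they are in parallel and share one voltage V; the full source current 1 A splits among them.
1/R_par = 1/680 + 1/6.2 + 1/1.5 = 0.8294 S  =>  R_par = 1.206 Ω
V = I × R_par = 1 × 1.206 = 1.206 V
I_R1 = V/R1 = 1.206/680 = 0.001773 A

Final answer: 0.001773 A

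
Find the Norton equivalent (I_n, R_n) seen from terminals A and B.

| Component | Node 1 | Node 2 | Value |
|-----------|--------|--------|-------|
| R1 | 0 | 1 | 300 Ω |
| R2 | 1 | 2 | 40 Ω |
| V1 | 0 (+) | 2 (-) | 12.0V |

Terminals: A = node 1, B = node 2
Find the Thévenin equivalent first; then I_n = V_th/R_th and R_n = R_th.
Step 1 — V_th is the open-circuit voltage V_A - V_B (nothing connected across the terminals).
Nodal analysis, taking node 2 as the 0 V reference.
Source V1 fixes V_0 = 12 V.
KCL at each unknown node (sum of currents leaving = 0; resistances in Ω):
  Node 1: (V_1 - 12)/300 + (V_1 - 0)/40 = 0
Collecting terms: 0.02833 × V_1 = 0.04  =>  V_1 = 1.412 V
V_th = V_1 - V_2 = 1.412 - 0 = 1.412 V
Step 2 — R_th: zero the source — replace V1 by a short circuit (node 2 merges into node 0) — and find the resistance seen between A (node 1) and B (node 0).
Reduce the network between node 1 (A) and node 0 (B) by series/parallel combination:
  Rp1 = R1 ‖ R2 (parallel, both between nodes 0 and 1) = 1/(1/300 + 1/40) = 35.29 Ω
R_th = 35.29 Ω
I_n = V_th/R_th = 1.412/35.29 = 0.04 A, and R_n = R_th = 35.29 Ω

Final answer: I_n = 0.04 A, R_n = 35.29 Ω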